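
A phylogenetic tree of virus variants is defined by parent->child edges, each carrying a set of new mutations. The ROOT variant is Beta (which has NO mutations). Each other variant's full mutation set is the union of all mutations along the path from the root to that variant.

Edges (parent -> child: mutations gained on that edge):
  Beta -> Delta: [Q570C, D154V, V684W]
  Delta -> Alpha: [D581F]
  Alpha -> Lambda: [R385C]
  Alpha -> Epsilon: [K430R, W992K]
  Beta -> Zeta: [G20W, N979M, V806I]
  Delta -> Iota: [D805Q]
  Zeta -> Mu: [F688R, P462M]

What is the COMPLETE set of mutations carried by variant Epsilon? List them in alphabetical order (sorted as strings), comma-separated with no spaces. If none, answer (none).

At Beta: gained [] -> total []
At Delta: gained ['Q570C', 'D154V', 'V684W'] -> total ['D154V', 'Q570C', 'V684W']
At Alpha: gained ['D581F'] -> total ['D154V', 'D581F', 'Q570C', 'V684W']
At Epsilon: gained ['K430R', 'W992K'] -> total ['D154V', 'D581F', 'K430R', 'Q570C', 'V684W', 'W992K']

Answer: D154V,D581F,K430R,Q570C,V684W,W992K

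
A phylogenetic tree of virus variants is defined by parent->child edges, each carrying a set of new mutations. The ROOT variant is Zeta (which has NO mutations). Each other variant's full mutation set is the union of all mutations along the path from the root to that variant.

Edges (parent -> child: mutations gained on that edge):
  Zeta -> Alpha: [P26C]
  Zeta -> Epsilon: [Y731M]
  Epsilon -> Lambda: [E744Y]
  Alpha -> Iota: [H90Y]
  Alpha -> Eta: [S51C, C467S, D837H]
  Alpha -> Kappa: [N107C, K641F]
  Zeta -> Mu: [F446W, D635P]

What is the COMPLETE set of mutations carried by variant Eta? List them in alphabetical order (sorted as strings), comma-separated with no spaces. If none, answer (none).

Answer: C467S,D837H,P26C,S51C

Derivation:
At Zeta: gained [] -> total []
At Alpha: gained ['P26C'] -> total ['P26C']
At Eta: gained ['S51C', 'C467S', 'D837H'] -> total ['C467S', 'D837H', 'P26C', 'S51C']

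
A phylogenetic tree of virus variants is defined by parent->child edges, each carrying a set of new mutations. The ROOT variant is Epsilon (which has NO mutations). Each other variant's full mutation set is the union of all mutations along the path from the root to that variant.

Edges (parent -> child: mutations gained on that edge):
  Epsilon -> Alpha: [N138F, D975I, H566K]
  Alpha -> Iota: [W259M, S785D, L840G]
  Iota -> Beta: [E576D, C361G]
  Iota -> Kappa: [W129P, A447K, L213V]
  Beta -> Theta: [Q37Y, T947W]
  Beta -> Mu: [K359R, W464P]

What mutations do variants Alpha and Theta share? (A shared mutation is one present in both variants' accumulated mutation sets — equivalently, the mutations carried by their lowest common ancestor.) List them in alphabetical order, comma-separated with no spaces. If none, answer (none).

Accumulating mutations along path to Alpha:
  At Epsilon: gained [] -> total []
  At Alpha: gained ['N138F', 'D975I', 'H566K'] -> total ['D975I', 'H566K', 'N138F']
Mutations(Alpha) = ['D975I', 'H566K', 'N138F']
Accumulating mutations along path to Theta:
  At Epsilon: gained [] -> total []
  At Alpha: gained ['N138F', 'D975I', 'H566K'] -> total ['D975I', 'H566K', 'N138F']
  At Iota: gained ['W259M', 'S785D', 'L840G'] -> total ['D975I', 'H566K', 'L840G', 'N138F', 'S785D', 'W259M']
  At Beta: gained ['E576D', 'C361G'] -> total ['C361G', 'D975I', 'E576D', 'H566K', 'L840G', 'N138F', 'S785D', 'W259M']
  At Theta: gained ['Q37Y', 'T947W'] -> total ['C361G', 'D975I', 'E576D', 'H566K', 'L840G', 'N138F', 'Q37Y', 'S785D', 'T947W', 'W259M']
Mutations(Theta) = ['C361G', 'D975I', 'E576D', 'H566K', 'L840G', 'N138F', 'Q37Y', 'S785D', 'T947W', 'W259M']
Intersection: ['D975I', 'H566K', 'N138F'] ∩ ['C361G', 'D975I', 'E576D', 'H566K', 'L840G', 'N138F', 'Q37Y', 'S785D', 'T947W', 'W259M'] = ['D975I', 'H566K', 'N138F']

Answer: D975I,H566K,N138F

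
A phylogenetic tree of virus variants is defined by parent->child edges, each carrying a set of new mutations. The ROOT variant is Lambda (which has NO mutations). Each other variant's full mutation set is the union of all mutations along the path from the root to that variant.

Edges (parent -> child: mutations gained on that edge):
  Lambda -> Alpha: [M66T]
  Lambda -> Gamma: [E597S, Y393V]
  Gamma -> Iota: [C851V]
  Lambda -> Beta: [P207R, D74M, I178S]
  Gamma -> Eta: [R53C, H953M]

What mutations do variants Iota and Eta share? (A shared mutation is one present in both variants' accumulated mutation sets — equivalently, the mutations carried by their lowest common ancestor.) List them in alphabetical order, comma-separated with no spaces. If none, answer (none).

Accumulating mutations along path to Iota:
  At Lambda: gained [] -> total []
  At Gamma: gained ['E597S', 'Y393V'] -> total ['E597S', 'Y393V']
  At Iota: gained ['C851V'] -> total ['C851V', 'E597S', 'Y393V']
Mutations(Iota) = ['C851V', 'E597S', 'Y393V']
Accumulating mutations along path to Eta:
  At Lambda: gained [] -> total []
  At Gamma: gained ['E597S', 'Y393V'] -> total ['E597S', 'Y393V']
  At Eta: gained ['R53C', 'H953M'] -> total ['E597S', 'H953M', 'R53C', 'Y393V']
Mutations(Eta) = ['E597S', 'H953M', 'R53C', 'Y393V']
Intersection: ['C851V', 'E597S', 'Y393V'] ∩ ['E597S', 'H953M', 'R53C', 'Y393V'] = ['E597S', 'Y393V']

Answer: E597S,Y393V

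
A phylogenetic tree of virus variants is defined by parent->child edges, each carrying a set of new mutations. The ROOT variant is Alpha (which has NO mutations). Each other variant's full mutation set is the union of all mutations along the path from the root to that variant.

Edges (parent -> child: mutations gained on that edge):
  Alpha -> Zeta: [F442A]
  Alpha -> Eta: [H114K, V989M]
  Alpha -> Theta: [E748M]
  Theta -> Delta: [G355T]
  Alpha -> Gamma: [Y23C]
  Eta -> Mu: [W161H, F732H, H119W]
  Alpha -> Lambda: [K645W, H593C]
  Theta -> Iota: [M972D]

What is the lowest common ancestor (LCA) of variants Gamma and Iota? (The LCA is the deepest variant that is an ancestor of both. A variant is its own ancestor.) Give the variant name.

Answer: Alpha

Derivation:
Path from root to Gamma: Alpha -> Gamma
  ancestors of Gamma: {Alpha, Gamma}
Path from root to Iota: Alpha -> Theta -> Iota
  ancestors of Iota: {Alpha, Theta, Iota}
Common ancestors: {Alpha}
Walk up from Iota: Iota (not in ancestors of Gamma), Theta (not in ancestors of Gamma), Alpha (in ancestors of Gamma)
Deepest common ancestor (LCA) = Alpha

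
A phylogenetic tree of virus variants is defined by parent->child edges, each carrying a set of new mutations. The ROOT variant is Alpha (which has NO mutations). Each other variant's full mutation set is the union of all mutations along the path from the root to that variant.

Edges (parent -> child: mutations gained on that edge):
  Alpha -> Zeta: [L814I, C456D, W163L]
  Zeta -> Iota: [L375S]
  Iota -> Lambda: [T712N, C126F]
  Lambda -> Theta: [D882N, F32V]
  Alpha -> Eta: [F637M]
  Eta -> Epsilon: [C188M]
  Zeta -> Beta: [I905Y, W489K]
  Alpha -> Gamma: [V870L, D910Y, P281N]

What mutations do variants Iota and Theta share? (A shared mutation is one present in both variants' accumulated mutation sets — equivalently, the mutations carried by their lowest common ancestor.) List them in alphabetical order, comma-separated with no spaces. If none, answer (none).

Accumulating mutations along path to Iota:
  At Alpha: gained [] -> total []
  At Zeta: gained ['L814I', 'C456D', 'W163L'] -> total ['C456D', 'L814I', 'W163L']
  At Iota: gained ['L375S'] -> total ['C456D', 'L375S', 'L814I', 'W163L']
Mutations(Iota) = ['C456D', 'L375S', 'L814I', 'W163L']
Accumulating mutations along path to Theta:
  At Alpha: gained [] -> total []
  At Zeta: gained ['L814I', 'C456D', 'W163L'] -> total ['C456D', 'L814I', 'W163L']
  At Iota: gained ['L375S'] -> total ['C456D', 'L375S', 'L814I', 'W163L']
  At Lambda: gained ['T712N', 'C126F'] -> total ['C126F', 'C456D', 'L375S', 'L814I', 'T712N', 'W163L']
  At Theta: gained ['D882N', 'F32V'] -> total ['C126F', 'C456D', 'D882N', 'F32V', 'L375S', 'L814I', 'T712N', 'W163L']
Mutations(Theta) = ['C126F', 'C456D', 'D882N', 'F32V', 'L375S', 'L814I', 'T712N', 'W163L']
Intersection: ['C456D', 'L375S', 'L814I', 'W163L'] ∩ ['C126F', 'C456D', 'D882N', 'F32V', 'L375S', 'L814I', 'T712N', 'W163L'] = ['C456D', 'L375S', 'L814I', 'W163L']

Answer: C456D,L375S,L814I,W163L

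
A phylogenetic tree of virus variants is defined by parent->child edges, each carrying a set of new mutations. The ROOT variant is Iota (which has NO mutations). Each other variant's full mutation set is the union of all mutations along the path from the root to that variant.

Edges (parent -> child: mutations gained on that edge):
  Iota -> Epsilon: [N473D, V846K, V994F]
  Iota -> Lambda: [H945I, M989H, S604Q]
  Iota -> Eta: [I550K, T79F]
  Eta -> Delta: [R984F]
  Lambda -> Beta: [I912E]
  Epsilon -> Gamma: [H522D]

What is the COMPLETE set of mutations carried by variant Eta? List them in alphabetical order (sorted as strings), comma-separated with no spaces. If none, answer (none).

Answer: I550K,T79F

Derivation:
At Iota: gained [] -> total []
At Eta: gained ['I550K', 'T79F'] -> total ['I550K', 'T79F']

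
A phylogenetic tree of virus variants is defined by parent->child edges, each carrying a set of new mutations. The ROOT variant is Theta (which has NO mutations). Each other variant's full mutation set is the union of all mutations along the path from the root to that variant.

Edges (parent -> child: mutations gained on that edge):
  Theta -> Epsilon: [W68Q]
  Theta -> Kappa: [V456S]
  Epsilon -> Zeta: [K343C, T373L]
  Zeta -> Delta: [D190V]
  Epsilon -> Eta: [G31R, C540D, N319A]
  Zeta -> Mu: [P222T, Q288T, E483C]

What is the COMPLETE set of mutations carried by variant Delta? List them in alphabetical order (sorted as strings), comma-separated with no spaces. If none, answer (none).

Answer: D190V,K343C,T373L,W68Q

Derivation:
At Theta: gained [] -> total []
At Epsilon: gained ['W68Q'] -> total ['W68Q']
At Zeta: gained ['K343C', 'T373L'] -> total ['K343C', 'T373L', 'W68Q']
At Delta: gained ['D190V'] -> total ['D190V', 'K343C', 'T373L', 'W68Q']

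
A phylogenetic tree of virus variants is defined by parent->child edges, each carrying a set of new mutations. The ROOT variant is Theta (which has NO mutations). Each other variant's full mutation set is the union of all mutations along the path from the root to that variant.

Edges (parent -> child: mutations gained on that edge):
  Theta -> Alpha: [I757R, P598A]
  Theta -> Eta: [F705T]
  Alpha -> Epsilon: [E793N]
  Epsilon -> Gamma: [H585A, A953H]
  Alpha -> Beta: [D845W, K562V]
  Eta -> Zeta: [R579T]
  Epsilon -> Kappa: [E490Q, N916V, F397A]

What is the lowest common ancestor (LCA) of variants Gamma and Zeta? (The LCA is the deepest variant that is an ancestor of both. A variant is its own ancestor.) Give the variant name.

Path from root to Gamma: Theta -> Alpha -> Epsilon -> Gamma
  ancestors of Gamma: {Theta, Alpha, Epsilon, Gamma}
Path from root to Zeta: Theta -> Eta -> Zeta
  ancestors of Zeta: {Theta, Eta, Zeta}
Common ancestors: {Theta}
Walk up from Zeta: Zeta (not in ancestors of Gamma), Eta (not in ancestors of Gamma), Theta (in ancestors of Gamma)
Deepest common ancestor (LCA) = Theta

Answer: Theta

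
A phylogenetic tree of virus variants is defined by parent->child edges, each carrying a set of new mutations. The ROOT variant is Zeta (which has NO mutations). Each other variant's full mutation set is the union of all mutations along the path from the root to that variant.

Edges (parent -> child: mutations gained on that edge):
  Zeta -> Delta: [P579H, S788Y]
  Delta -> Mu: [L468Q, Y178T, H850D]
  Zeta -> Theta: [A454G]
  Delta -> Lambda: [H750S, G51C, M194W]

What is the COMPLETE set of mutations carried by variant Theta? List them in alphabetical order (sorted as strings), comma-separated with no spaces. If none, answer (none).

At Zeta: gained [] -> total []
At Theta: gained ['A454G'] -> total ['A454G']

Answer: A454G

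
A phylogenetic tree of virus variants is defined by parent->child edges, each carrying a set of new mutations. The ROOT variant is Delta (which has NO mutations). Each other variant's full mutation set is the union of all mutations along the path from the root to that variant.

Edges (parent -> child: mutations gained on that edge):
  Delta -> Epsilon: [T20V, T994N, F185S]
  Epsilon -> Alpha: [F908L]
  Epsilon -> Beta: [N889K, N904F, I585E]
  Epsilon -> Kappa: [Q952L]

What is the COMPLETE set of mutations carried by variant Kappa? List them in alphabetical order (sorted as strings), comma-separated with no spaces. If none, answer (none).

Answer: F185S,Q952L,T20V,T994N

Derivation:
At Delta: gained [] -> total []
At Epsilon: gained ['T20V', 'T994N', 'F185S'] -> total ['F185S', 'T20V', 'T994N']
At Kappa: gained ['Q952L'] -> total ['F185S', 'Q952L', 'T20V', 'T994N']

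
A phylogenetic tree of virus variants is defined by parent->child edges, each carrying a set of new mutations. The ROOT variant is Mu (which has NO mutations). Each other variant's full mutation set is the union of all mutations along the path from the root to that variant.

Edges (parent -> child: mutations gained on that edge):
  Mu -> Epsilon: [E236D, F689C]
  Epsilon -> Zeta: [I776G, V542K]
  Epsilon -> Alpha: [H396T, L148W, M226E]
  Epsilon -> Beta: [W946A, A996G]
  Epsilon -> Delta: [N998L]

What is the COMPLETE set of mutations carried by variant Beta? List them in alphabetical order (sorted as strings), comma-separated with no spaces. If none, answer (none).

At Mu: gained [] -> total []
At Epsilon: gained ['E236D', 'F689C'] -> total ['E236D', 'F689C']
At Beta: gained ['W946A', 'A996G'] -> total ['A996G', 'E236D', 'F689C', 'W946A']

Answer: A996G,E236D,F689C,W946A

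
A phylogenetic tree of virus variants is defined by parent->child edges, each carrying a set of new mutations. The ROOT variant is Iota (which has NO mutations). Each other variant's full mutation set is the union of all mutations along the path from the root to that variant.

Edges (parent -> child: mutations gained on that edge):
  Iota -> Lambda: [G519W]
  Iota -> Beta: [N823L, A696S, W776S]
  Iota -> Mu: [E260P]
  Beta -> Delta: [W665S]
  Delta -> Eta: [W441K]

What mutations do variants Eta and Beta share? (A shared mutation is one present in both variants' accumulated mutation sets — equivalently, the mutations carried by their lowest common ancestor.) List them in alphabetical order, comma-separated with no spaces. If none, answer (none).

Accumulating mutations along path to Eta:
  At Iota: gained [] -> total []
  At Beta: gained ['N823L', 'A696S', 'W776S'] -> total ['A696S', 'N823L', 'W776S']
  At Delta: gained ['W665S'] -> total ['A696S', 'N823L', 'W665S', 'W776S']
  At Eta: gained ['W441K'] -> total ['A696S', 'N823L', 'W441K', 'W665S', 'W776S']
Mutations(Eta) = ['A696S', 'N823L', 'W441K', 'W665S', 'W776S']
Accumulating mutations along path to Beta:
  At Iota: gained [] -> total []
  At Beta: gained ['N823L', 'A696S', 'W776S'] -> total ['A696S', 'N823L', 'W776S']
Mutations(Beta) = ['A696S', 'N823L', 'W776S']
Intersection: ['A696S', 'N823L', 'W441K', 'W665S', 'W776S'] ∩ ['A696S', 'N823L', 'W776S'] = ['A696S', 'N823L', 'W776S']

Answer: A696S,N823L,W776S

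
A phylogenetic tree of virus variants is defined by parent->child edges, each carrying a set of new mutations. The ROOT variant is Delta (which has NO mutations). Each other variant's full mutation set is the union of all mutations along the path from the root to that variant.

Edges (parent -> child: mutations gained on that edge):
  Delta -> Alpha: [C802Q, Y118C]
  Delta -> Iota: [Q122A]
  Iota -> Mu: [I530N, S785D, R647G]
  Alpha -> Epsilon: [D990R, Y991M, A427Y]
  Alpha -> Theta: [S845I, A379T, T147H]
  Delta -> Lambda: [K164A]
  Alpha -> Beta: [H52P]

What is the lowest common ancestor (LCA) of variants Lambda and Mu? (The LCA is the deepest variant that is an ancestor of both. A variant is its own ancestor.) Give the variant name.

Answer: Delta

Derivation:
Path from root to Lambda: Delta -> Lambda
  ancestors of Lambda: {Delta, Lambda}
Path from root to Mu: Delta -> Iota -> Mu
  ancestors of Mu: {Delta, Iota, Mu}
Common ancestors: {Delta}
Walk up from Mu: Mu (not in ancestors of Lambda), Iota (not in ancestors of Lambda), Delta (in ancestors of Lambda)
Deepest common ancestor (LCA) = Delta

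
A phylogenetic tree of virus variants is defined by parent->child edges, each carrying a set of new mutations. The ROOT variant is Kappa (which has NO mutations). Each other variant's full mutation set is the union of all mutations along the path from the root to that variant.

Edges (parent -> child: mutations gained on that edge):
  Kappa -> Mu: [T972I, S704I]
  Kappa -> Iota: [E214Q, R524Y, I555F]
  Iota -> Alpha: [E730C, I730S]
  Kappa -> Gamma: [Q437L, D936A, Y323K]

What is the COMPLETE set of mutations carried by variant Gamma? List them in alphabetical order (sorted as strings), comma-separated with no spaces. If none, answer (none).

At Kappa: gained [] -> total []
At Gamma: gained ['Q437L', 'D936A', 'Y323K'] -> total ['D936A', 'Q437L', 'Y323K']

Answer: D936A,Q437L,Y323K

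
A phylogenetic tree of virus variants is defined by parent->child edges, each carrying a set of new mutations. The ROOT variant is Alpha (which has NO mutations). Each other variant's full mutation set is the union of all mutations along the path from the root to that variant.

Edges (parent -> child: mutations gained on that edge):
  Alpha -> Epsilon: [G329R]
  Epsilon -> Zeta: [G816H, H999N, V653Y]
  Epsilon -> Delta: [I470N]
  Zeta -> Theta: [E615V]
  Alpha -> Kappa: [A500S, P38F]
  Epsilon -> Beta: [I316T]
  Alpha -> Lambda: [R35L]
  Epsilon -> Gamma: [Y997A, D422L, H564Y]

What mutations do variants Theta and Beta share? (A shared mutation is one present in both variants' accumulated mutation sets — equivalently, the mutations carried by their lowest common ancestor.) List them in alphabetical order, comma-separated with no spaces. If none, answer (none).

Answer: G329R

Derivation:
Accumulating mutations along path to Theta:
  At Alpha: gained [] -> total []
  At Epsilon: gained ['G329R'] -> total ['G329R']
  At Zeta: gained ['G816H', 'H999N', 'V653Y'] -> total ['G329R', 'G816H', 'H999N', 'V653Y']
  At Theta: gained ['E615V'] -> total ['E615V', 'G329R', 'G816H', 'H999N', 'V653Y']
Mutations(Theta) = ['E615V', 'G329R', 'G816H', 'H999N', 'V653Y']
Accumulating mutations along path to Beta:
  At Alpha: gained [] -> total []
  At Epsilon: gained ['G329R'] -> total ['G329R']
  At Beta: gained ['I316T'] -> total ['G329R', 'I316T']
Mutations(Beta) = ['G329R', 'I316T']
Intersection: ['E615V', 'G329R', 'G816H', 'H999N', 'V653Y'] ∩ ['G329R', 'I316T'] = ['G329R']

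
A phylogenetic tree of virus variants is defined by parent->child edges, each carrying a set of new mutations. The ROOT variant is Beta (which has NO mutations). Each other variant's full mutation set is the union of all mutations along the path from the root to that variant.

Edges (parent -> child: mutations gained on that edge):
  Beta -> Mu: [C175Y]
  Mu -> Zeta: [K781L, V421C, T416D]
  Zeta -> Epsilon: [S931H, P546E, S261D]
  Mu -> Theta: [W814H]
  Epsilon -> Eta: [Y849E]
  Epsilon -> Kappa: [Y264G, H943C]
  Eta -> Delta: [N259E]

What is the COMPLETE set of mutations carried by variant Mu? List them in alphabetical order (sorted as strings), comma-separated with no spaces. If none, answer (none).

At Beta: gained [] -> total []
At Mu: gained ['C175Y'] -> total ['C175Y']

Answer: C175Y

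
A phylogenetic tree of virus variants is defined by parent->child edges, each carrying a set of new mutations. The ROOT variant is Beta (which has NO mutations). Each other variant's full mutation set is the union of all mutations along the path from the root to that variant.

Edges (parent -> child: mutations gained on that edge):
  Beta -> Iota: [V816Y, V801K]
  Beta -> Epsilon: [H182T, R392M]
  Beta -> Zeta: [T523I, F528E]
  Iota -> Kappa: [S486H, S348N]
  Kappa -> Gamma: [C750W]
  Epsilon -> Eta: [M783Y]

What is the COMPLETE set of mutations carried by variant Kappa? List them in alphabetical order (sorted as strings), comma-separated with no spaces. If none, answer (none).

At Beta: gained [] -> total []
At Iota: gained ['V816Y', 'V801K'] -> total ['V801K', 'V816Y']
At Kappa: gained ['S486H', 'S348N'] -> total ['S348N', 'S486H', 'V801K', 'V816Y']

Answer: S348N,S486H,V801K,V816Y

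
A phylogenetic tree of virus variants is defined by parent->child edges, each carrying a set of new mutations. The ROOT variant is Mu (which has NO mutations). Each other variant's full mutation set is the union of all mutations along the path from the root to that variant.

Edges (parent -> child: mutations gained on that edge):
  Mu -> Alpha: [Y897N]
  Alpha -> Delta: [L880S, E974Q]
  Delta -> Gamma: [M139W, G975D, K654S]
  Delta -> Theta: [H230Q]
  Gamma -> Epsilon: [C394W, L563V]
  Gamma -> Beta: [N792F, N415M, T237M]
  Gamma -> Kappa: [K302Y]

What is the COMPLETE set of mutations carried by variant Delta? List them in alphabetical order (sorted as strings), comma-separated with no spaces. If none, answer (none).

At Mu: gained [] -> total []
At Alpha: gained ['Y897N'] -> total ['Y897N']
At Delta: gained ['L880S', 'E974Q'] -> total ['E974Q', 'L880S', 'Y897N']

Answer: E974Q,L880S,Y897N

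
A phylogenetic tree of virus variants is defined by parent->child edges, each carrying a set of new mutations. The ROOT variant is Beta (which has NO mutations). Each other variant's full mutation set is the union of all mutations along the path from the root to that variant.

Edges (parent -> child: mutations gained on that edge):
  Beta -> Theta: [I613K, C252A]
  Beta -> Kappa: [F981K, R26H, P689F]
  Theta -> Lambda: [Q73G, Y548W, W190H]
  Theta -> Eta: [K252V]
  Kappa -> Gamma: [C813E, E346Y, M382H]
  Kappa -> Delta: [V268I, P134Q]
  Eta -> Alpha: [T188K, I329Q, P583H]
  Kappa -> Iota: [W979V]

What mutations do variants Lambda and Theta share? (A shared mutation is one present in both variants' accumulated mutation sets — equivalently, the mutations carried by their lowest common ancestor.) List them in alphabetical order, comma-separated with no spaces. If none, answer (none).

Answer: C252A,I613K

Derivation:
Accumulating mutations along path to Lambda:
  At Beta: gained [] -> total []
  At Theta: gained ['I613K', 'C252A'] -> total ['C252A', 'I613K']
  At Lambda: gained ['Q73G', 'Y548W', 'W190H'] -> total ['C252A', 'I613K', 'Q73G', 'W190H', 'Y548W']
Mutations(Lambda) = ['C252A', 'I613K', 'Q73G', 'W190H', 'Y548W']
Accumulating mutations along path to Theta:
  At Beta: gained [] -> total []
  At Theta: gained ['I613K', 'C252A'] -> total ['C252A', 'I613K']
Mutations(Theta) = ['C252A', 'I613K']
Intersection: ['C252A', 'I613K', 'Q73G', 'W190H', 'Y548W'] ∩ ['C252A', 'I613K'] = ['C252A', 'I613K']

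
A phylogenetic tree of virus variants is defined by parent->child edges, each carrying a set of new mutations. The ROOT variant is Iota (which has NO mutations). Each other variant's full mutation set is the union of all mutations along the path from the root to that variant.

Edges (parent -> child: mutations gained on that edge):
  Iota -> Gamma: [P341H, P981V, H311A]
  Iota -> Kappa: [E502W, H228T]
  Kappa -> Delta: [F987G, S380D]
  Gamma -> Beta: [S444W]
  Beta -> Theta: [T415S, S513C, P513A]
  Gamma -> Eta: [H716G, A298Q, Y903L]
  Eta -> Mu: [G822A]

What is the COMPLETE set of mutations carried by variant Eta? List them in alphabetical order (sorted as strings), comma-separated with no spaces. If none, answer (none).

At Iota: gained [] -> total []
At Gamma: gained ['P341H', 'P981V', 'H311A'] -> total ['H311A', 'P341H', 'P981V']
At Eta: gained ['H716G', 'A298Q', 'Y903L'] -> total ['A298Q', 'H311A', 'H716G', 'P341H', 'P981V', 'Y903L']

Answer: A298Q,H311A,H716G,P341H,P981V,Y903L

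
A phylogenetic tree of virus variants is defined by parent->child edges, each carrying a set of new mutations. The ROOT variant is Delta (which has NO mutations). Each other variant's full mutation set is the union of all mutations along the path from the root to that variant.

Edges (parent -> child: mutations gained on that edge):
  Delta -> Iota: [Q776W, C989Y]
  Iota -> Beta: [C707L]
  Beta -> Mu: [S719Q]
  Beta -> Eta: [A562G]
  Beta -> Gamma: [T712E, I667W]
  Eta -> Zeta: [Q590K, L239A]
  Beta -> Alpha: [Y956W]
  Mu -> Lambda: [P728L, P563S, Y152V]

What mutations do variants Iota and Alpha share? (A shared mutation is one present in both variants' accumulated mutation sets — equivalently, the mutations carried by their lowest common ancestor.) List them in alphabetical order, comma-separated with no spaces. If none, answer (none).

Answer: C989Y,Q776W

Derivation:
Accumulating mutations along path to Iota:
  At Delta: gained [] -> total []
  At Iota: gained ['Q776W', 'C989Y'] -> total ['C989Y', 'Q776W']
Mutations(Iota) = ['C989Y', 'Q776W']
Accumulating mutations along path to Alpha:
  At Delta: gained [] -> total []
  At Iota: gained ['Q776W', 'C989Y'] -> total ['C989Y', 'Q776W']
  At Beta: gained ['C707L'] -> total ['C707L', 'C989Y', 'Q776W']
  At Alpha: gained ['Y956W'] -> total ['C707L', 'C989Y', 'Q776W', 'Y956W']
Mutations(Alpha) = ['C707L', 'C989Y', 'Q776W', 'Y956W']
Intersection: ['C989Y', 'Q776W'] ∩ ['C707L', 'C989Y', 'Q776W', 'Y956W'] = ['C989Y', 'Q776W']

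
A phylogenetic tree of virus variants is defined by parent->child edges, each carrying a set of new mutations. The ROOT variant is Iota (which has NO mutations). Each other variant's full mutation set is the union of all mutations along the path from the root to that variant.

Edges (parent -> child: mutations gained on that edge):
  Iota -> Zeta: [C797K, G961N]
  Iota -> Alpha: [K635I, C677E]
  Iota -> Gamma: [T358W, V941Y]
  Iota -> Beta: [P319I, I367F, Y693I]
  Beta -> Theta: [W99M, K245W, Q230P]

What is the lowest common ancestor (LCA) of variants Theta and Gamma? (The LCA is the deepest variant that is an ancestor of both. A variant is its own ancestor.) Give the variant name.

Path from root to Theta: Iota -> Beta -> Theta
  ancestors of Theta: {Iota, Beta, Theta}
Path from root to Gamma: Iota -> Gamma
  ancestors of Gamma: {Iota, Gamma}
Common ancestors: {Iota}
Walk up from Gamma: Gamma (not in ancestors of Theta), Iota (in ancestors of Theta)
Deepest common ancestor (LCA) = Iota

Answer: Iota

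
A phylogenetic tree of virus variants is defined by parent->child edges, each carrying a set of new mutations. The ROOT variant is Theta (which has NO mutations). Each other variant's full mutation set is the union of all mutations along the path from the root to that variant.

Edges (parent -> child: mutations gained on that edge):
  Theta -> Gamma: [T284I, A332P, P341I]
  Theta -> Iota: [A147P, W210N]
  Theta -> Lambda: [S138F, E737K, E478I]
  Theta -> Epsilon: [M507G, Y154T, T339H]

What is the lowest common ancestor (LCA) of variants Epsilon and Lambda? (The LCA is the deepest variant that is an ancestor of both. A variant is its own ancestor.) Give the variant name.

Path from root to Epsilon: Theta -> Epsilon
  ancestors of Epsilon: {Theta, Epsilon}
Path from root to Lambda: Theta -> Lambda
  ancestors of Lambda: {Theta, Lambda}
Common ancestors: {Theta}
Walk up from Lambda: Lambda (not in ancestors of Epsilon), Theta (in ancestors of Epsilon)
Deepest common ancestor (LCA) = Theta

Answer: Theta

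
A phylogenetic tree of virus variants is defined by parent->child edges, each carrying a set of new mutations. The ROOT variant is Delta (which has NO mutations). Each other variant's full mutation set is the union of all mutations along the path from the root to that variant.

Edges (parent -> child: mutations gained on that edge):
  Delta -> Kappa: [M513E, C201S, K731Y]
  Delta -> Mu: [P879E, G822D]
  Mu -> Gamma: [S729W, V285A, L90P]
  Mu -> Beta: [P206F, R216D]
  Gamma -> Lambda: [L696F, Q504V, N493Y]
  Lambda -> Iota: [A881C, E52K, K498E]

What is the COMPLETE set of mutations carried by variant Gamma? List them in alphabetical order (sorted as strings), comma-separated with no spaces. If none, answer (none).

Answer: G822D,L90P,P879E,S729W,V285A

Derivation:
At Delta: gained [] -> total []
At Mu: gained ['P879E', 'G822D'] -> total ['G822D', 'P879E']
At Gamma: gained ['S729W', 'V285A', 'L90P'] -> total ['G822D', 'L90P', 'P879E', 'S729W', 'V285A']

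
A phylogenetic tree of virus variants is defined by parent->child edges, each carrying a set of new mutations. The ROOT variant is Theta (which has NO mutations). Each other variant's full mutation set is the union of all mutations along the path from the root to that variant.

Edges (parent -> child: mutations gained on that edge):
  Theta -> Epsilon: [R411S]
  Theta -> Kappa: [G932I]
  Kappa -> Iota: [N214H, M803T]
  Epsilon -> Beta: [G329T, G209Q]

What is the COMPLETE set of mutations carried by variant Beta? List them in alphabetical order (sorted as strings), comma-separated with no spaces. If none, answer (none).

Answer: G209Q,G329T,R411S

Derivation:
At Theta: gained [] -> total []
At Epsilon: gained ['R411S'] -> total ['R411S']
At Beta: gained ['G329T', 'G209Q'] -> total ['G209Q', 'G329T', 'R411S']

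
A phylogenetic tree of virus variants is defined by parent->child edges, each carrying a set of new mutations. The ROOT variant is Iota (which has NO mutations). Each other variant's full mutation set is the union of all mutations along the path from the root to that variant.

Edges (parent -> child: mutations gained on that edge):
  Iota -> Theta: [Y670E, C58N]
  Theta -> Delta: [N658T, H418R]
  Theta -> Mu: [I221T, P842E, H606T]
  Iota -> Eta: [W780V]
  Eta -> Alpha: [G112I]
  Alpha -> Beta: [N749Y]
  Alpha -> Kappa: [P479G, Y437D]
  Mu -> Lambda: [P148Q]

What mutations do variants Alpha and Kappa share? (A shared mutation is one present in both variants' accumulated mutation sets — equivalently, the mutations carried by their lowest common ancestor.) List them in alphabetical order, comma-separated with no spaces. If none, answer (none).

Accumulating mutations along path to Alpha:
  At Iota: gained [] -> total []
  At Eta: gained ['W780V'] -> total ['W780V']
  At Alpha: gained ['G112I'] -> total ['G112I', 'W780V']
Mutations(Alpha) = ['G112I', 'W780V']
Accumulating mutations along path to Kappa:
  At Iota: gained [] -> total []
  At Eta: gained ['W780V'] -> total ['W780V']
  At Alpha: gained ['G112I'] -> total ['G112I', 'W780V']
  At Kappa: gained ['P479G', 'Y437D'] -> total ['G112I', 'P479G', 'W780V', 'Y437D']
Mutations(Kappa) = ['G112I', 'P479G', 'W780V', 'Y437D']
Intersection: ['G112I', 'W780V'] ∩ ['G112I', 'P479G', 'W780V', 'Y437D'] = ['G112I', 'W780V']

Answer: G112I,W780V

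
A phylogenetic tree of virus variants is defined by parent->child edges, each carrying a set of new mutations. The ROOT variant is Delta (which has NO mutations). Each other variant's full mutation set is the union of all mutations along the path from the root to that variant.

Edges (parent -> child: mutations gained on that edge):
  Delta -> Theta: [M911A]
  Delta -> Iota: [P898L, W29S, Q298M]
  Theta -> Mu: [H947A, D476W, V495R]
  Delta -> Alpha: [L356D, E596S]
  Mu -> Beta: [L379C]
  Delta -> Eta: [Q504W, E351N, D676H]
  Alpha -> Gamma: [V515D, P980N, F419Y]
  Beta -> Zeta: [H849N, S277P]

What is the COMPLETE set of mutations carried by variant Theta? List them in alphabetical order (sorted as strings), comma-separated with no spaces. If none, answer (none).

At Delta: gained [] -> total []
At Theta: gained ['M911A'] -> total ['M911A']

Answer: M911A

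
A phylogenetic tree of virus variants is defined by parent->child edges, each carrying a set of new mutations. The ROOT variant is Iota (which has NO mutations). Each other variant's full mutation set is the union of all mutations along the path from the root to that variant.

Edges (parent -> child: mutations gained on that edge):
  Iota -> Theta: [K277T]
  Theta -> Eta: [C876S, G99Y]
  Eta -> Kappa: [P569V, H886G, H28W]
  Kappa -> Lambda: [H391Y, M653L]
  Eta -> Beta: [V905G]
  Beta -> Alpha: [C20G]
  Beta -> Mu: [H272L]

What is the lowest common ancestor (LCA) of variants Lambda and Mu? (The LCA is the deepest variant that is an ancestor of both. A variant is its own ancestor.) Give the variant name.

Path from root to Lambda: Iota -> Theta -> Eta -> Kappa -> Lambda
  ancestors of Lambda: {Iota, Theta, Eta, Kappa, Lambda}
Path from root to Mu: Iota -> Theta -> Eta -> Beta -> Mu
  ancestors of Mu: {Iota, Theta, Eta, Beta, Mu}
Common ancestors: {Iota, Theta, Eta}
Walk up from Mu: Mu (not in ancestors of Lambda), Beta (not in ancestors of Lambda), Eta (in ancestors of Lambda), Theta (in ancestors of Lambda), Iota (in ancestors of Lambda)
Deepest common ancestor (LCA) = Eta

Answer: Eta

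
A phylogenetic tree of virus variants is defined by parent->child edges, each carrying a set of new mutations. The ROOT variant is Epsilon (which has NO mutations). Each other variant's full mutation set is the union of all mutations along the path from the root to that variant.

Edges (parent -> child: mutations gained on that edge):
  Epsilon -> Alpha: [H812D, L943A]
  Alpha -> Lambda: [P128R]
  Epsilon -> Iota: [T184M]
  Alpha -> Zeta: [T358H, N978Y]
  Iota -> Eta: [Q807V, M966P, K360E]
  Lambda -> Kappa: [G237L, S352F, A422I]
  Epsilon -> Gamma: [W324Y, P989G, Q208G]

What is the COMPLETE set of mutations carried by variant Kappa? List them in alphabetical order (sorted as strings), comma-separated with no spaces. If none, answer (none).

Answer: A422I,G237L,H812D,L943A,P128R,S352F

Derivation:
At Epsilon: gained [] -> total []
At Alpha: gained ['H812D', 'L943A'] -> total ['H812D', 'L943A']
At Lambda: gained ['P128R'] -> total ['H812D', 'L943A', 'P128R']
At Kappa: gained ['G237L', 'S352F', 'A422I'] -> total ['A422I', 'G237L', 'H812D', 'L943A', 'P128R', 'S352F']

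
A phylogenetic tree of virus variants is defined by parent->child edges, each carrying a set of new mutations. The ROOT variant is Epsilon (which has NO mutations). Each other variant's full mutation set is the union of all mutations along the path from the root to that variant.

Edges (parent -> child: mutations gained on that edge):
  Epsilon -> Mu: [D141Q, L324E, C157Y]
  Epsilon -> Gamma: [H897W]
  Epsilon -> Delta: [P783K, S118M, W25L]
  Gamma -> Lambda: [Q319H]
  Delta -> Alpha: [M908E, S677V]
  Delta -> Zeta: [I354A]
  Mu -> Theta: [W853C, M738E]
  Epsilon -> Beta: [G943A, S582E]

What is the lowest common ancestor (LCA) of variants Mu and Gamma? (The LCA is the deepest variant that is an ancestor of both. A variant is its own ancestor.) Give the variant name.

Path from root to Mu: Epsilon -> Mu
  ancestors of Mu: {Epsilon, Mu}
Path from root to Gamma: Epsilon -> Gamma
  ancestors of Gamma: {Epsilon, Gamma}
Common ancestors: {Epsilon}
Walk up from Gamma: Gamma (not in ancestors of Mu), Epsilon (in ancestors of Mu)
Deepest common ancestor (LCA) = Epsilon

Answer: Epsilon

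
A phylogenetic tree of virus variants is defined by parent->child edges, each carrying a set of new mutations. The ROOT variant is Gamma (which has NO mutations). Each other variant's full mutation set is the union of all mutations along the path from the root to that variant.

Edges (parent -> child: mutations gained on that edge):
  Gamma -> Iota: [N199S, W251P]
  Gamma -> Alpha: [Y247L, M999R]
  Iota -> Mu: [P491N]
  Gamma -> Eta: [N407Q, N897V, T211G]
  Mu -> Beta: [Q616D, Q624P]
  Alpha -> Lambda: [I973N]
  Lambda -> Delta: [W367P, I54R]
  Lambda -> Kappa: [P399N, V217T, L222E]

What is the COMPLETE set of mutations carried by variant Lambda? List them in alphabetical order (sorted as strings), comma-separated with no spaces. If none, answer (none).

Answer: I973N,M999R,Y247L

Derivation:
At Gamma: gained [] -> total []
At Alpha: gained ['Y247L', 'M999R'] -> total ['M999R', 'Y247L']
At Lambda: gained ['I973N'] -> total ['I973N', 'M999R', 'Y247L']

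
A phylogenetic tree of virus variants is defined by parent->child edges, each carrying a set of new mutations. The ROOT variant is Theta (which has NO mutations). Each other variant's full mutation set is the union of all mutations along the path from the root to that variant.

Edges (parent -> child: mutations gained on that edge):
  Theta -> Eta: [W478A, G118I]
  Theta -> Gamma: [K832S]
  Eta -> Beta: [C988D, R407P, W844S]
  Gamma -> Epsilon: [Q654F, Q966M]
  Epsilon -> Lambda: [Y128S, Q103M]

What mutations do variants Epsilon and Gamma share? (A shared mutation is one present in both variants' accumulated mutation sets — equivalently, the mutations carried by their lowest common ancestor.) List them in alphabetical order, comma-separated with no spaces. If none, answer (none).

Answer: K832S

Derivation:
Accumulating mutations along path to Epsilon:
  At Theta: gained [] -> total []
  At Gamma: gained ['K832S'] -> total ['K832S']
  At Epsilon: gained ['Q654F', 'Q966M'] -> total ['K832S', 'Q654F', 'Q966M']
Mutations(Epsilon) = ['K832S', 'Q654F', 'Q966M']
Accumulating mutations along path to Gamma:
  At Theta: gained [] -> total []
  At Gamma: gained ['K832S'] -> total ['K832S']
Mutations(Gamma) = ['K832S']
Intersection: ['K832S', 'Q654F', 'Q966M'] ∩ ['K832S'] = ['K832S']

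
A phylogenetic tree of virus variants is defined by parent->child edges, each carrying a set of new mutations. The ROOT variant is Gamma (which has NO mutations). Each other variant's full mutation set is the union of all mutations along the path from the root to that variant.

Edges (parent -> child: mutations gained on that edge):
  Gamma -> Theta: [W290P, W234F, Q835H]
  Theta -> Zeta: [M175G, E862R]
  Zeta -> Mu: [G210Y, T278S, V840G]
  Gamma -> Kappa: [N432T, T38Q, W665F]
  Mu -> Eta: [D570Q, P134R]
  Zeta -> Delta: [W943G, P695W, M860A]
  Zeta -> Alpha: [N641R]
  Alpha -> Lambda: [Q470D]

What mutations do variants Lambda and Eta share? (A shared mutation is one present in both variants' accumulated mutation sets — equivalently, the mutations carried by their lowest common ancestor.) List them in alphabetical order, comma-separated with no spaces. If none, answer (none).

Accumulating mutations along path to Lambda:
  At Gamma: gained [] -> total []
  At Theta: gained ['W290P', 'W234F', 'Q835H'] -> total ['Q835H', 'W234F', 'W290P']
  At Zeta: gained ['M175G', 'E862R'] -> total ['E862R', 'M175G', 'Q835H', 'W234F', 'W290P']
  At Alpha: gained ['N641R'] -> total ['E862R', 'M175G', 'N641R', 'Q835H', 'W234F', 'W290P']
  At Lambda: gained ['Q470D'] -> total ['E862R', 'M175G', 'N641R', 'Q470D', 'Q835H', 'W234F', 'W290P']
Mutations(Lambda) = ['E862R', 'M175G', 'N641R', 'Q470D', 'Q835H', 'W234F', 'W290P']
Accumulating mutations along path to Eta:
  At Gamma: gained [] -> total []
  At Theta: gained ['W290P', 'W234F', 'Q835H'] -> total ['Q835H', 'W234F', 'W290P']
  At Zeta: gained ['M175G', 'E862R'] -> total ['E862R', 'M175G', 'Q835H', 'W234F', 'W290P']
  At Mu: gained ['G210Y', 'T278S', 'V840G'] -> total ['E862R', 'G210Y', 'M175G', 'Q835H', 'T278S', 'V840G', 'W234F', 'W290P']
  At Eta: gained ['D570Q', 'P134R'] -> total ['D570Q', 'E862R', 'G210Y', 'M175G', 'P134R', 'Q835H', 'T278S', 'V840G', 'W234F', 'W290P']
Mutations(Eta) = ['D570Q', 'E862R', 'G210Y', 'M175G', 'P134R', 'Q835H', 'T278S', 'V840G', 'W234F', 'W290P']
Intersection: ['E862R', 'M175G', 'N641R', 'Q470D', 'Q835H', 'W234F', 'W290P'] ∩ ['D570Q', 'E862R', 'G210Y', 'M175G', 'P134R', 'Q835H', 'T278S', 'V840G', 'W234F', 'W290P'] = ['E862R', 'M175G', 'Q835H', 'W234F', 'W290P']

Answer: E862R,M175G,Q835H,W234F,W290P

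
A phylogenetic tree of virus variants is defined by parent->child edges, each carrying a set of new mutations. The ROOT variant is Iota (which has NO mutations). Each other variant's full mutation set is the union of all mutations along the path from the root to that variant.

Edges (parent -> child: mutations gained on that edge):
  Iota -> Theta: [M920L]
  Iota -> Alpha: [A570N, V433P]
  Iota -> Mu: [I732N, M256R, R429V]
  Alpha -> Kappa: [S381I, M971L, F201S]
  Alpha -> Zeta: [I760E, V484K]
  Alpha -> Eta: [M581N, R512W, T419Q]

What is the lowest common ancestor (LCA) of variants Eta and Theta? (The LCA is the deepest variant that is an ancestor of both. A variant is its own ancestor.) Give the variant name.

Path from root to Eta: Iota -> Alpha -> Eta
  ancestors of Eta: {Iota, Alpha, Eta}
Path from root to Theta: Iota -> Theta
  ancestors of Theta: {Iota, Theta}
Common ancestors: {Iota}
Walk up from Theta: Theta (not in ancestors of Eta), Iota (in ancestors of Eta)
Deepest common ancestor (LCA) = Iota

Answer: Iota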